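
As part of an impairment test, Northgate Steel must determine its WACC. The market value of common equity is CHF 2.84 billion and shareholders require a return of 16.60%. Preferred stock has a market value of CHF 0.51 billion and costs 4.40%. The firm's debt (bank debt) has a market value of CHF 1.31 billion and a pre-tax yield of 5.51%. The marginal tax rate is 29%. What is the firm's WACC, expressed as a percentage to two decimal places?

11.70%

Total capital V = 2.84 + 0.51 + 1.31 = 4.66.
Equity: weight = 2.84/4.66 = 0.6094; cost = 16.6%.
Preferred: weight = 0.51/4.66 = 0.1094; cost = 4.4%.
Bank debt: weight = 1.31/4.66 = 0.2811; after-tax cost = 5.51% × (1 − 29%) = 3.9121%.
WACC = 0.6094 × 16.6000% + 0.1094 × 4.4000% + 0.2811 × 3.9121% = 11.6980%.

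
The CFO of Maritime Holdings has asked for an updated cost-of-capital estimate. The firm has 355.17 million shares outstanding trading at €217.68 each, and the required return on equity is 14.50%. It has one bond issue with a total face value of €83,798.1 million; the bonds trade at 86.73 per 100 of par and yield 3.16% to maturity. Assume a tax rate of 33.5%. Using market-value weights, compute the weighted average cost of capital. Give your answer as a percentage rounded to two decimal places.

Market value of equity E = 217.68 × 355.17m = 77313.4056m. Market value of debt D = 83798.1m × 86.73/100 = 72678.09213m.
Total capital V = 77313.4056 + 72678.09213 = 149991.49773.
Equity: weight = 77313.4056/149991.49773 = 0.5155; cost = 14.5%.
Bonds outstanding: weight = 72678.09213/149991.49773 = 0.4845; after-tax cost = 3.16% × (1 − 33.5%) = 2.1014%.
WACC = 0.5155 × 14.5000% + 0.4845 × 2.1014% = 8.4923%.

8.49%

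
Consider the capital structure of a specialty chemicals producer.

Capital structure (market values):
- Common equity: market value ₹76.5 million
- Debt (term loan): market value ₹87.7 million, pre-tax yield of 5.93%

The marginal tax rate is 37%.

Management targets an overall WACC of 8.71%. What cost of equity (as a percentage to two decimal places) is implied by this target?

Total capital V = 76.5 + 87.7 = 164.2.
Equity weight = 76.5/164.2 = 0.4659.
Term loan weight = 87.7/164.2 = 0.5341.
Debt contribution = 0.5341 × 5.93% × (1 − 37%) = 1.9954%.
Required equity contribution = 8.71% − 1.9954% = 6.7146%.
Re = 6.7146% / 0.4659 = 14.4123%.

14.41%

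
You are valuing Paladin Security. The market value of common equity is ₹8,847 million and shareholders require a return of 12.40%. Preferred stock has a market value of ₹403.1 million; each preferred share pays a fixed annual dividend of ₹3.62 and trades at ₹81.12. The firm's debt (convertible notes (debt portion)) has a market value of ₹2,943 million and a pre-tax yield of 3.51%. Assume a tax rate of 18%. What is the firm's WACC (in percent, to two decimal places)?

9.84%

Cost of preferred: Rp = 3.62 / 81.12 = 4.4625%.
Total capital V = 8847 + 403.1 + 2943 = 12193.1.
Equity: weight = 8847/12193.1 = 0.7256; cost = 12.4%.
Preferred: weight = 403.1/12193.1 = 0.0331; cost = 4.4625%.
Convertible notes (debt portion): weight = 2943/12193.1 = 0.2414; after-tax cost = 3.51% × (1 − 18%) = 2.8782%.
WACC = 0.7256 × 12.4000% + 0.0331 × 4.4625% + 0.2414 × 2.8782% = 9.8393%.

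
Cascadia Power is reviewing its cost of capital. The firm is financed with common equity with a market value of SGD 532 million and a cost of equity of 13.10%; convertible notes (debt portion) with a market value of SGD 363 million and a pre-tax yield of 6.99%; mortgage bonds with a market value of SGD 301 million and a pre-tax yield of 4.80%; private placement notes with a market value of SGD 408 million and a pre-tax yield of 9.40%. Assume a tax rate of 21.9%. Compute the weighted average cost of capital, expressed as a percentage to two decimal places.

Total capital V = 532 + 363 + 301 + 408 = 1604.
Equity: weight = 532/1604 = 0.3317; cost = 13.1%.
Convertible notes (debt portion): weight = 363/1604 = 0.2263; after-tax cost = 6.99% × (1 − 21.9%) = 5.4592%.
Mortgage bonds: weight = 301/1604 = 0.1877; after-tax cost = 4.8% × (1 − 21.9%) = 3.7488%.
Private placement notes: weight = 408/1604 = 0.2544; after-tax cost = 9.4% × (1 − 21.9%) = 7.3414%.
WACC = 0.3317 × 13.1000% + 0.2263 × 5.4592% + 0.1877 × 3.7488% + 0.2544 × 7.3414% = 8.1512%.

8.15%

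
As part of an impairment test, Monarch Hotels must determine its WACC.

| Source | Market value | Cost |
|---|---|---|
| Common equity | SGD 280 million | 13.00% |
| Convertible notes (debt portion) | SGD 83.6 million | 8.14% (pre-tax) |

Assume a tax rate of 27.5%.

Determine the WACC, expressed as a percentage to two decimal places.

Total capital V = 280 + 83.6 = 363.6.
Equity: weight = 280/363.6 = 0.7701; cost = 13%.
Convertible notes (debt portion): weight = 83.6/363.6 = 0.2299; after-tax cost = 8.14% × (1 − 27.5%) = 5.9015%.
WACC = 0.7701 × 13.0000% + 0.2299 × 5.9015% = 11.3679%.

11.37%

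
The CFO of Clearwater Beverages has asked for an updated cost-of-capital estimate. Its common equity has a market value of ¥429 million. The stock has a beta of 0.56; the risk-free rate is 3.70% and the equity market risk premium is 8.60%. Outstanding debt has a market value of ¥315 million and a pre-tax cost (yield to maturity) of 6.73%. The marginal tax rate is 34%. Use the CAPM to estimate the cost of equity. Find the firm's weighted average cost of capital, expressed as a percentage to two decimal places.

Cost of equity via CAPM: Re = 3.7% + 0.56 × 8.6% = 8.5160%.
Total capital V = 429 + 315 = 744.
Equity: weight = 429/744 = 0.5766; cost = 8.516%.
Debt: weight = 315/744 = 0.4234; after-tax cost = 6.73% × (1 − 34%) = 4.4418%.
WACC = 0.5766 × 8.5160% + 0.4234 × 4.4418% = 6.7910%.

6.79%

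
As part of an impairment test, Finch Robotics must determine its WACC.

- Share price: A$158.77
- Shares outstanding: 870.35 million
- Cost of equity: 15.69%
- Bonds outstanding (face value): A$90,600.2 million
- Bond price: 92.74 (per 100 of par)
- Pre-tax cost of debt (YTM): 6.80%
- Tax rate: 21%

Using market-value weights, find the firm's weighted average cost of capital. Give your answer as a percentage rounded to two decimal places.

Market value of equity E = 158.77 × 870.35m = 138185.4695m. Market value of debt D = 90600.2m × 92.74/100 = 84022.62548m.
Total capital V = 138185.4695 + 84022.62548 = 222208.09498.
Equity: weight = 138185.4695/222208.09498 = 0.6219; cost = 15.69%.
Bonds outstanding: weight = 84022.62548/222208.09498 = 0.3781; after-tax cost = 6.8% × (1 − 21%) = 5.3720%.
WACC = 0.6219 × 15.6900% + 0.3781 × 5.3720% = 11.7885%.

11.79%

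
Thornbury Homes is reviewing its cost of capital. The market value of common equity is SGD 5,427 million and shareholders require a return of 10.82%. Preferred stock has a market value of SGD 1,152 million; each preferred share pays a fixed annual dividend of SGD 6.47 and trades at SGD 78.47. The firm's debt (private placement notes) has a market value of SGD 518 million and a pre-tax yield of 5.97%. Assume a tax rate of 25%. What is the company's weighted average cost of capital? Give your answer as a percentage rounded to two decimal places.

9.94%

Cost of preferred: Rp = 6.47 / 78.47 = 8.2452%.
Total capital V = 5427 + 1152 + 518 = 7097.
Equity: weight = 5427/7097 = 0.7647; cost = 10.82%.
Preferred: weight = 1152/7097 = 0.1623; cost = 8.2452%.
Private placement notes: weight = 518/7097 = 0.0730; after-tax cost = 5.97% × (1 − 25%) = 4.4775%.
WACC = 0.7647 × 10.8200% + 0.1623 × 8.2452% + 0.0730 × 4.4775% = 9.9391%.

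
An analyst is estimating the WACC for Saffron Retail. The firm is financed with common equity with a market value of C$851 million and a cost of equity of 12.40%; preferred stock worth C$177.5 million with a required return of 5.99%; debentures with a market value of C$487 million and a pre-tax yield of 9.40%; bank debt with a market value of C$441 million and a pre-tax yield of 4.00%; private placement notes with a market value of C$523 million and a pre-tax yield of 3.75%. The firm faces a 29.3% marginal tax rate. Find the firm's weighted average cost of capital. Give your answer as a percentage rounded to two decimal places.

Total capital V = 851 + 177.5 + 487 + 441 + 523 = 2479.5.
Equity: weight = 851/2479.5 = 0.3432; cost = 12.4%.
Preferred: weight = 177.5/2479.5 = 0.0716; cost = 5.99%.
Debentures: weight = 487/2479.5 = 0.1964; after-tax cost = 9.4% × (1 − 29.3%) = 6.6458%.
Bank debt: weight = 441/2479.5 = 0.1779; after-tax cost = 4% × (1 − 29.3%) = 2.8280%.
Private placement notes: weight = 523/2479.5 = 0.2109; after-tax cost = 3.75% × (1 − 29.3%) = 2.6513%.
WACC = 0.3432 × 12.4000% + 0.0716 × 5.9900% + 0.1964 × 6.6458% + 0.1779 × 2.8280% + 0.2109 × 2.6513% = 7.0522%.

7.05%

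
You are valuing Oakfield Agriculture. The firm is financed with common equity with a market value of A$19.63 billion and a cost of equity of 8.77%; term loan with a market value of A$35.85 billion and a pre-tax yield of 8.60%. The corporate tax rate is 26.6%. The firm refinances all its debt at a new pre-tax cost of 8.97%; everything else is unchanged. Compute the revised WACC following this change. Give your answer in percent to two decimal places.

After the change:
Total capital V = 19.63 + 35.85 = 55.48.
Equity: weight = 19.63/55.48 = 0.3538; cost = 8.77%.
Term loan: weight = 35.85/55.48 = 0.6462; after-tax cost = 8.97% × (1 − 26.6%) = 6.5840%.
WACC = 0.3538 × 8.7700% + 0.6462 × 6.5840% = 7.3574%.

7.36%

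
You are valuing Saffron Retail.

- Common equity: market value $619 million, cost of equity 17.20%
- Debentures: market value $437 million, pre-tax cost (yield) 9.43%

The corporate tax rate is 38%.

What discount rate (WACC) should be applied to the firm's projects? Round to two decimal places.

Total capital V = 619 + 437 = 1056.
Equity: weight = 619/1056 = 0.5862; cost = 17.2%.
Debentures: weight = 437/1056 = 0.4138; after-tax cost = 9.43% × (1 − 38%) = 5.8466%.
WACC = 0.5862 × 17.2000% + 0.4138 × 5.8466% = 12.5017%.

12.50%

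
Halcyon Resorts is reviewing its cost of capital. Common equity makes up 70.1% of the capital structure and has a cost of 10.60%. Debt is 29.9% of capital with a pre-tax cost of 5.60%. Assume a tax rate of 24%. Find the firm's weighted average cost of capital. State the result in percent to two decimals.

8.70%

After-tax cost of debt = 5.6% × (1 − 24%) = 4.2560%.
WACC = 0.701 × 10.6000% + 0.299 × 4.2560% = 8.7031%.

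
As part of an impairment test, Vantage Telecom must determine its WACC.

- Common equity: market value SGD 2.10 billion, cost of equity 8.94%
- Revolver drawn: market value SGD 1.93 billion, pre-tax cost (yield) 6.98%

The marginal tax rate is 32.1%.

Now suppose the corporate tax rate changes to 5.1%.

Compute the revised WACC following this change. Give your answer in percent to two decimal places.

7.83%

After the change:
Total capital V = 2.1 + 1.93 = 4.03.
Equity: weight = 2.1/4.03 = 0.5211; cost = 8.94%.
Revolver drawn: weight = 1.93/4.03 = 0.4789; after-tax cost = 6.98% × (1 − 5.1%) = 6.6240%.
WACC = 0.5211 × 8.9400% + 0.4789 × 6.6240% = 7.8309%.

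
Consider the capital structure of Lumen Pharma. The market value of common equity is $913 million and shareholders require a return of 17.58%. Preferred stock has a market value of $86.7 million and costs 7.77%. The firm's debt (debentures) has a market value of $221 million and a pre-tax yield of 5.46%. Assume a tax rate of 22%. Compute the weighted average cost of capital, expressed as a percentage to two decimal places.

Total capital V = 913 + 86.7 + 221 = 1220.7.
Equity: weight = 913/1220.7 = 0.7479; cost = 17.58%.
Preferred: weight = 86.7/1220.7 = 0.0710; cost = 7.77%.
Debentures: weight = 221/1220.7 = 0.1810; after-tax cost = 5.46% × (1 − 22%) = 4.2588%.
WACC = 0.7479 × 17.5800% + 0.0710 × 7.7700% + 0.1810 × 4.2588% = 14.4715%.

14.47%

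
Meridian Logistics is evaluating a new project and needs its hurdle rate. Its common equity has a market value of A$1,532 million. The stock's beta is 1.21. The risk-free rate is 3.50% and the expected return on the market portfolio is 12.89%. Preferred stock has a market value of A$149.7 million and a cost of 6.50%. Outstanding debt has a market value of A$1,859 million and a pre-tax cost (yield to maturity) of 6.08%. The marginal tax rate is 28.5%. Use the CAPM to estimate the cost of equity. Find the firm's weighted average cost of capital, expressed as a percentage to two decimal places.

8.99%

Market risk premium = 12.89% − 3.5% = 9.39%.
Cost of equity via CAPM: Re = 3.5% + 1.21 × 9.39% = 14.8619%.
Total capital V = 1532 + 149.7 + 1859 = 3540.7.
Equity: weight = 1532/3540.7 = 0.4327; cost = 14.8619%.
Preferred: weight = 149.7/3540.7 = 0.0423; cost = 6.5%.
Debt: weight = 1859/3540.7 = 0.5250; after-tax cost = 6.08% × (1 − 28.5%) = 4.3472%.
WACC = 0.4327 × 14.8619% + 0.0423 × 6.5000% + 0.5250 × 4.3472% = 8.9877%.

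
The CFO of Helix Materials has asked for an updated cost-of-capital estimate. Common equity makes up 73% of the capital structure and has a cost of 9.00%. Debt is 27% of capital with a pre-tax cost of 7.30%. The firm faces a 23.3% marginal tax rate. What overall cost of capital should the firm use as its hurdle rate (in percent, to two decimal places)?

After-tax cost of debt = 7.3% × (1 − 23.3%) = 5.5991%.
WACC = 0.730 × 9.0000% + 0.270 × 5.5991% = 8.0818%.

8.08%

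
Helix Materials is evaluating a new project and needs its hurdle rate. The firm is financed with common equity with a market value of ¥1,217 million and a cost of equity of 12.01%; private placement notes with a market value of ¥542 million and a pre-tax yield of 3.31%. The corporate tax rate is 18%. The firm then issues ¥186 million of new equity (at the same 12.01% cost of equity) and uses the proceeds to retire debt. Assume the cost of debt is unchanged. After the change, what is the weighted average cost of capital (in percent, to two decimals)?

10.13%

After the change:
Total capital V = 1403 + 356 = 1759.
Equity: weight = 1403/1759 = 0.7976; cost = 12.01%.
Private placement notes: weight = 356/1759 = 0.2024; after-tax cost = 3.31% × (1 − 18%) = 2.7142%.
WACC = 0.7976 × 12.0100% + 0.2024 × 2.7142% = 10.1286%.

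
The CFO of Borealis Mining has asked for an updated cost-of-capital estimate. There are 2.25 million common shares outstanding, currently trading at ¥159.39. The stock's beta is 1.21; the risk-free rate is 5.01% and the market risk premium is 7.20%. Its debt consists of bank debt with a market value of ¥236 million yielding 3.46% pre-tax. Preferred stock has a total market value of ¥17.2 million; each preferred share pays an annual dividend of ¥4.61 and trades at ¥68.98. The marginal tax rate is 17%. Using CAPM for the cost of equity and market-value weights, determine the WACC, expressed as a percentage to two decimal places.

9.34%

Cost of equity via CAPM: Re = 5.01% + 1.21 × 7.2% = 13.7220%.
Cost of preferred: Rp = 4.61 / 68.98 = 6.6831%.
Market value of equity E = 159.39 × 2.25m = 358.6275m.
Total capital V = 358.6275 + 17.2 + 236 = 611.8275.
Equity: weight = 358.6275/611.8275 = 0.5862; cost = 13.722%.
Preferred: weight = 17.2/611.8275 = 0.0281; cost = 6.6831%.
Bank debt: weight = 236/611.8275 = 0.3857; after-tax cost = 3.46% × (1 − 17%) = 2.8718%.
WACC = 0.5862 × 13.7220% + 0.0281 × 6.6831% + 0.3857 × 2.8718% = 9.3389%.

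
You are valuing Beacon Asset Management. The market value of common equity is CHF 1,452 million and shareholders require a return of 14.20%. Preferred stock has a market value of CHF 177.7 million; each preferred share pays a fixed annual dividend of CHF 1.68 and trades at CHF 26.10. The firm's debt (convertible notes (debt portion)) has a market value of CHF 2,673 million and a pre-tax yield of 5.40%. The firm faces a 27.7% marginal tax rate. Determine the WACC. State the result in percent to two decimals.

Cost of preferred: Rp = 1.68 / 26.1 = 6.4368%.
Total capital V = 1452 + 177.7 + 2673 = 4302.7.
Equity: weight = 1452/4302.7 = 0.3375; cost = 14.2%.
Preferred: weight = 177.7/4302.7 = 0.0413; cost = 6.4368%.
Convertible notes (debt portion): weight = 2673/4302.7 = 0.6212; after-tax cost = 5.4% × (1 − 27.7%) = 3.9042%.
WACC = 0.3375 × 14.2000% + 0.0413 × 6.4368% + 0.6212 × 3.9042% = 7.4832%.

7.48%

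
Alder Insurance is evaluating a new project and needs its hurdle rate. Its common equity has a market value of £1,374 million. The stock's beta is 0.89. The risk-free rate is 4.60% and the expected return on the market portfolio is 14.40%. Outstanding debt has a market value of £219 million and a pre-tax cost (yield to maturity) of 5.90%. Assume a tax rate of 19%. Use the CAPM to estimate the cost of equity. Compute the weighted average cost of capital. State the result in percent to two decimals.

12.15%

Market risk premium = 14.4% − 4.6% = 9.8%.
Cost of equity via CAPM: Re = 4.6% + 0.89 × 9.8% = 13.3220%.
Total capital V = 1374 + 219 = 1593.
Equity: weight = 1374/1593 = 0.8625; cost = 13.322%.
Debt: weight = 219/1593 = 0.1375; after-tax cost = 5.9% × (1 − 19%) = 4.7790%.
WACC = 0.8625 × 13.3220% + 0.1375 × 4.7790% = 12.1475%.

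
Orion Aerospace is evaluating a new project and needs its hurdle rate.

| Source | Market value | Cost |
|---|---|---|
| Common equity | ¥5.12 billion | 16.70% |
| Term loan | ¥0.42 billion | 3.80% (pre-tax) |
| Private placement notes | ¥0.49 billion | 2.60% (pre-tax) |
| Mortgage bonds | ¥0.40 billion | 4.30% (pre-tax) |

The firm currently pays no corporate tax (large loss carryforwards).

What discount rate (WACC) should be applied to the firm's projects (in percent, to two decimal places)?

Total capital V = 5.12 + 0.42 + 0.49 + 0.4 = 6.43.
Equity: weight = 5.12/6.43 = 0.7963; cost = 16.7%.
Term loan: weight = 0.42/6.43 = 0.0653; after-tax cost = 3.8% × (1 − 0%) = 3.8000%.
Private placement notes: weight = 0.49/6.43 = 0.0762; after-tax cost = 2.6% × (1 − 0%) = 2.6000%.
Mortgage bonds: weight = 0.4/6.43 = 0.0622; after-tax cost = 4.3% × (1 − 0%) = 4.3000%.
WACC = 0.7963 × 16.7000% + 0.0653 × 3.8000% + 0.0762 × 2.6000% + 0.0622 × 4.3000% = 14.0115%.

14.01%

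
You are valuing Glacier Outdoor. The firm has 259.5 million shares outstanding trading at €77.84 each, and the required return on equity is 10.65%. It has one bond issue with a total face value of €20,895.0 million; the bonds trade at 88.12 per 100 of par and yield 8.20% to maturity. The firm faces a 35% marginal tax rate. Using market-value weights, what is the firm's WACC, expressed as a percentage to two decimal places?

8.11%

Market value of equity E = 77.84 × 259.5m = 20199.48m. Market value of debt D = 20895m × 88.12/100 = 18412.674m.
Total capital V = 20199.48 + 18412.674 = 38612.154.
Equity: weight = 20199.48/38612.154 = 0.5231; cost = 10.65%.
Bonds outstanding: weight = 18412.674/38612.154 = 0.4769; after-tax cost = 8.2% × (1 − 35%) = 5.3300%.
WACC = 0.5231 × 10.6500% + 0.4769 × 5.3300% = 8.1131%.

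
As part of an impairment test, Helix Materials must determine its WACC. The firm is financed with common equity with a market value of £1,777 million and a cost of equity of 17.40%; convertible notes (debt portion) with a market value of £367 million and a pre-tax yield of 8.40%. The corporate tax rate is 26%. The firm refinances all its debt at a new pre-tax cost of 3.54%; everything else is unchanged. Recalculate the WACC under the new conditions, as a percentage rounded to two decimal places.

After the change:
Total capital V = 1777 + 367 = 2144.
Equity: weight = 1777/2144 = 0.8288; cost = 17.4%.
Convertible notes (debt portion): weight = 367/2144 = 0.1712; after-tax cost = 3.54% × (1 − 26%) = 2.6196%.
WACC = 0.8288 × 17.4000% + 0.1712 × 2.6196% = 14.8700%.

14.87%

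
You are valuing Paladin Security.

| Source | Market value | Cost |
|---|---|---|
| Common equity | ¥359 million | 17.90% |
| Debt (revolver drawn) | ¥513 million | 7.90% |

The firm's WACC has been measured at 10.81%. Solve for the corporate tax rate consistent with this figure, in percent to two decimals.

25.97%

Total capital V = 359 + 513 = 872.
Equity weight = 359/872 = 0.4117.
Revolver drawn weight = 513/872 = 0.5883.
Equity contribution = 0.4117 × 17.9% = 7.3694%.
Debt contribution must be 10.81% − 7.3694% = 3.4406%.
0.5883 × 7.9% × (1 − T) = 3.4406%  ⇒  (1 − T) = 0.7403.
T = 25.9698%.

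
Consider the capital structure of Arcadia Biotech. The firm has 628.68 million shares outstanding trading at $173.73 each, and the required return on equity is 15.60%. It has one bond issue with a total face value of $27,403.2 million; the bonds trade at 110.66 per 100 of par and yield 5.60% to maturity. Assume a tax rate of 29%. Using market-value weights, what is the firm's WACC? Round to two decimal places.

13.07%

Market value of equity E = 173.73 × 628.68m = 109220.5764m. Market value of debt D = 27403.2m × 110.66/100 = 30324.38112m.
Total capital V = 109220.5764 + 30324.38112 = 139544.95752.
Equity: weight = 109220.5764/139544.95752 = 0.7827; cost = 15.6%.
Bonds outstanding: weight = 30324.38112/139544.95752 = 0.2173; after-tax cost = 5.6% × (1 − 29%) = 3.9760%.
WACC = 0.7827 × 15.6000% + 0.2173 × 3.9760% = 13.0740%.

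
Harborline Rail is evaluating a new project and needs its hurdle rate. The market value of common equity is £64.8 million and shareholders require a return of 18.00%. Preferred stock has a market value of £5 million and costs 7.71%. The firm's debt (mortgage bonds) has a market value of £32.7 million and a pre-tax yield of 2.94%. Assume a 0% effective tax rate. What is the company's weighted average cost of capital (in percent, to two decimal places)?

Total capital V = 64.8 + 5 + 32.7 = 102.5.
Equity: weight = 64.8/102.5 = 0.6322; cost = 18%.
Preferred: weight = 5/102.5 = 0.0488; cost = 7.71%.
Mortgage bonds: weight = 32.7/102.5 = 0.3190; after-tax cost = 2.94% × (1 − 0%) = 2.9400%.
WACC = 0.6322 × 18.0000% + 0.0488 × 7.7100% + 0.3190 × 2.9400% = 12.6935%.

12.69%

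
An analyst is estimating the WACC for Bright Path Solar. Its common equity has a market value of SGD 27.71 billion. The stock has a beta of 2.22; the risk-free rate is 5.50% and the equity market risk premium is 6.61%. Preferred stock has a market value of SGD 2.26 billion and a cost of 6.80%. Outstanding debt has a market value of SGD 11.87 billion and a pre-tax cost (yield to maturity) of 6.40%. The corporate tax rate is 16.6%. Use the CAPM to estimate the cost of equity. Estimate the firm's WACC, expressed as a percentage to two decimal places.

15.24%

Cost of equity via CAPM: Re = 5.5% + 2.22 × 6.61% = 20.1742%.
Total capital V = 27.71 + 2.26 + 11.87 = 41.84.
Equity: weight = 27.71/41.84 = 0.6623; cost = 20.1742%.
Preferred: weight = 2.26/41.84 = 0.0540; cost = 6.8%.
Debt: weight = 11.87/41.84 = 0.2837; after-tax cost = 6.4% × (1 − 16.6%) = 5.3376%.
WACC = 0.6623 × 20.1742% + 0.0540 × 6.8000% + 0.2837 × 5.3376% = 15.2426%.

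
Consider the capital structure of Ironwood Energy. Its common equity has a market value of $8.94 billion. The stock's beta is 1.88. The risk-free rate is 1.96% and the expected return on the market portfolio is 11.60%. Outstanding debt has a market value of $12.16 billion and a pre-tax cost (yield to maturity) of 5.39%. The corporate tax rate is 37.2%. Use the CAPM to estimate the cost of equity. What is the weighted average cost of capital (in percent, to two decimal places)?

10.46%

Market risk premium = 11.6% − 1.96% = 9.64%.
Cost of equity via CAPM: Re = 1.96% + 1.88 × 9.64% = 20.0832%.
Total capital V = 8.94 + 12.16 = 21.1.
Equity: weight = 8.94/21.1 = 0.4237; cost = 20.0832%.
Debt: weight = 12.16/21.1 = 0.5763; after-tax cost = 5.39% × (1 − 37.2%) = 3.3849%.
WACC = 0.4237 × 20.0832% + 0.5763 × 3.3849% = 10.4599%.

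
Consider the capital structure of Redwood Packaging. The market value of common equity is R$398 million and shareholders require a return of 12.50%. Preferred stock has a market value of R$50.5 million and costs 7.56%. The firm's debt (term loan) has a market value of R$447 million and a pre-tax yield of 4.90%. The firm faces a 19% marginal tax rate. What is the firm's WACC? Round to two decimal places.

7.96%

Total capital V = 398 + 50.5 + 447 = 895.5.
Equity: weight = 398/895.5 = 0.4444; cost = 12.5%.
Preferred: weight = 50.5/895.5 = 0.0564; cost = 7.56%.
Term loan: weight = 447/895.5 = 0.4992; after-tax cost = 4.9% × (1 − 19%) = 3.9690%.
WACC = 0.4444 × 12.5000% + 0.0564 × 7.5600% + 0.4992 × 3.9690% = 7.9631%.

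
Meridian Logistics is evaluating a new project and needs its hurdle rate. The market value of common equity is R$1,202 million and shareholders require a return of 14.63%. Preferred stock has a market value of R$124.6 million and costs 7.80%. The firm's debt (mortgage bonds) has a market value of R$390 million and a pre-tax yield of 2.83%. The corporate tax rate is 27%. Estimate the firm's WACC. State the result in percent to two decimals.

11.28%

Total capital V = 1202 + 124.6 + 390 = 1716.6.
Equity: weight = 1202/1716.6 = 0.7002; cost = 14.63%.
Preferred: weight = 124.6/1716.6 = 0.0726; cost = 7.8%.
Mortgage bonds: weight = 390/1716.6 = 0.2272; after-tax cost = 2.83% × (1 − 27%) = 2.0659%.
WACC = 0.7002 × 14.6300% + 0.0726 × 7.8000% + 0.2272 × 2.0659% = 11.2798%.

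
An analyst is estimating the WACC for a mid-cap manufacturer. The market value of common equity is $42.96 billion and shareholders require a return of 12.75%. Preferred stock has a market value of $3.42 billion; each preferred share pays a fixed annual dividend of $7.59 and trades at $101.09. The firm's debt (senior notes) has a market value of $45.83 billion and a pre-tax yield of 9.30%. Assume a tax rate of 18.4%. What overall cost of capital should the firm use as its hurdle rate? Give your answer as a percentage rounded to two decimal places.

Cost of preferred: Rp = 7.59 / 101.09 = 7.5082%.
Total capital V = 42.96 + 3.42 + 45.83 = 92.21.
Equity: weight = 42.96/92.21 = 0.4659; cost = 12.75%.
Preferred: weight = 3.42/92.21 = 0.0371; cost = 7.5082%.
Senior notes: weight = 45.83/92.21 = 0.4970; after-tax cost = 9.3% × (1 − 18.4%) = 7.5888%.
WACC = 0.4659 × 12.7500% + 0.0371 × 7.5082% + 0.4970 × 7.5888% = 9.9904%.

9.99%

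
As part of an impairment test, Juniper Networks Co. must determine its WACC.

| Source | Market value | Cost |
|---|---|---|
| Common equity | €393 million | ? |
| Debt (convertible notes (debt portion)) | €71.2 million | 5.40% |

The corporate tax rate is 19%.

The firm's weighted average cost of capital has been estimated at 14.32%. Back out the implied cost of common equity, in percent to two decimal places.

16.12%

Total capital V = 393 + 71.2 = 464.2.
Equity weight = 393/464.2 = 0.8466.
Convertible notes (debt portion) weight = 71.2/464.2 = 0.1534.
Debt contribution = 0.1534 × 5.4% × (1 − 19%) = 0.6709%.
Required equity contribution = 14.32% − 0.6709% = 13.6491%.
Re = 13.6491% / 0.8466 = 16.1219%.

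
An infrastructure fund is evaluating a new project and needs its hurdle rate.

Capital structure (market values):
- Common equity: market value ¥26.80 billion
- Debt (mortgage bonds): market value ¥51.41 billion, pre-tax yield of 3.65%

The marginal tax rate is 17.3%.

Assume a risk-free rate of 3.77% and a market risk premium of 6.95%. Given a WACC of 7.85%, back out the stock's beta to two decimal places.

Total capital V = 26.8 + 51.41 = 78.21.
Equity weight = 26.8/78.21 = 0.3427.
Mortgage bonds weight = 51.41/78.21 = 0.6573.
Debt contribution = 0.6573 × 3.65% × (1 − 17.3%) = 1.9842%.
Required equity contribution = 7.85% − 1.9842% = 5.8658%  ⇒  Re = 17.1181%.
CAPM: 17.1181% = 3.77% + β × 6.95%  ⇒  β = 1.9206.

1.92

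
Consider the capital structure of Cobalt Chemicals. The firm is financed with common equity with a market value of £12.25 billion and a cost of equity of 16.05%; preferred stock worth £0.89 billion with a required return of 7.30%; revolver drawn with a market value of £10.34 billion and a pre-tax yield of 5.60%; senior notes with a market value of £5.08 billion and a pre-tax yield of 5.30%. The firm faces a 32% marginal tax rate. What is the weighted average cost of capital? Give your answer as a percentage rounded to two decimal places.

9.13%

Total capital V = 12.25 + 0.89 + 10.34 + 5.08 = 28.56.
Equity: weight = 12.25/28.56 = 0.4289; cost = 16.05%.
Preferred: weight = 0.89/28.56 = 0.0312; cost = 7.3%.
Revolver drawn: weight = 10.34/28.56 = 0.3620; after-tax cost = 5.6% × (1 − 32%) = 3.8080%.
Senior notes: weight = 5.08/28.56 = 0.1779; after-tax cost = 5.3% × (1 − 32%) = 3.6040%.
WACC = 0.4289 × 16.0500% + 0.0312 × 7.3000% + 0.3620 × 3.8080% + 0.1779 × 3.6040% = 9.1314%.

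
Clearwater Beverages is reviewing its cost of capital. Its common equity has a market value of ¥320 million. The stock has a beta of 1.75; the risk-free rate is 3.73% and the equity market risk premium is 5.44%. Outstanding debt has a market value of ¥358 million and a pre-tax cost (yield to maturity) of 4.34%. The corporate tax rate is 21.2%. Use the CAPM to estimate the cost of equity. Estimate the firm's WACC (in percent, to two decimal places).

8.06%

Cost of equity via CAPM: Re = 3.73% + 1.75 × 5.44% = 13.2500%.
Total capital V = 320 + 358 = 678.
Equity: weight = 320/678 = 0.4720; cost = 13.25%.
Debt: weight = 358/678 = 0.5280; after-tax cost = 4.34% × (1 − 21.2%) = 3.4199%.
WACC = 0.4720 × 13.2500% + 0.5280 × 3.4199% = 8.0595%.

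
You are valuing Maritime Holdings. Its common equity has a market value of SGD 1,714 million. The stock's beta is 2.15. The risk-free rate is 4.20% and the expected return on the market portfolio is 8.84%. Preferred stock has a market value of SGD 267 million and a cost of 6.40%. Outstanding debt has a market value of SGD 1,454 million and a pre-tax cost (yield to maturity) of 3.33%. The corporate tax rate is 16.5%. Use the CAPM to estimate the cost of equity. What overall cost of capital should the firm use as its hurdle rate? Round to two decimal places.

8.75%

Market risk premium = 8.84% − 4.2% = 4.64%.
Cost of equity via CAPM: Re = 4.2% + 2.15 × 4.64% = 14.1760%.
Total capital V = 1714 + 267 + 1454 = 3435.
Equity: weight = 1714/3435 = 0.4990; cost = 14.176%.
Preferred: weight = 267/3435 = 0.0777; cost = 6.4%.
Debt: weight = 1454/3435 = 0.4233; after-tax cost = 3.33% × (1 − 16.5%) = 2.7805%.
WACC = 0.4990 × 14.1760% + 0.0777 × 6.4000% + 0.4233 × 2.7805% = 8.7480%.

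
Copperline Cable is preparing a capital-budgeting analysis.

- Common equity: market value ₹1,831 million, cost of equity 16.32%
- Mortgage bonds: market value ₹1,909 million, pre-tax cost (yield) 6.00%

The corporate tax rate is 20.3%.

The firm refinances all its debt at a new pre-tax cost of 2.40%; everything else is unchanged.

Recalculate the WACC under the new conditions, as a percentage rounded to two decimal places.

After the change:
Total capital V = 1831 + 1909 = 3740.
Equity: weight = 1831/3740 = 0.4896; cost = 16.32%.
Mortgage bonds: weight = 1909/3740 = 0.5104; after-tax cost = 2.4% × (1 − 20.3%) = 1.9128%.
WACC = 0.4896 × 16.3200% + 0.5104 × 1.9128% = 8.9662%.

8.97%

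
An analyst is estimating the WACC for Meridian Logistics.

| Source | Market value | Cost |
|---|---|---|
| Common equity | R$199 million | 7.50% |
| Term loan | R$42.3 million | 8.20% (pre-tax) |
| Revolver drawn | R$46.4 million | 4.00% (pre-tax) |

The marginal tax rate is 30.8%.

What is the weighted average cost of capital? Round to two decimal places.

Total capital V = 199 + 42.3 + 46.4 = 287.7.
Equity: weight = 199/287.7 = 0.6917; cost = 7.5%.
Term loan: weight = 42.3/287.7 = 0.1470; after-tax cost = 8.2% × (1 − 30.8%) = 5.6744%.
Revolver drawn: weight = 46.4/287.7 = 0.1613; after-tax cost = 4% × (1 − 30.8%) = 2.7680%.
WACC = 0.6917 × 7.5000% + 0.1470 × 5.6744% + 0.1613 × 2.7680% = 6.4684%.

6.47%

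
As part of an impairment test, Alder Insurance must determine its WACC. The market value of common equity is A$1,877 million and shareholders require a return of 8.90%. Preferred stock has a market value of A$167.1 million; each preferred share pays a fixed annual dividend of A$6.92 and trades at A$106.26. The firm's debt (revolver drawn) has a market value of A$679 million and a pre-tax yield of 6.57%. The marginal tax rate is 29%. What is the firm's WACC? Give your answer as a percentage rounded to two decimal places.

7.70%

Cost of preferred: Rp = 6.92 / 106.26 = 6.5123%.
Total capital V = 1877 + 167.1 + 679 = 2723.1.
Equity: weight = 1877/2723.1 = 0.6893; cost = 8.9%.
Preferred: weight = 167.1/2723.1 = 0.0614; cost = 6.5123%.
Revolver drawn: weight = 679/2723.1 = 0.2493; after-tax cost = 6.57% × (1 − 29%) = 4.6647%.
WACC = 0.6893 × 8.9000% + 0.0614 × 6.5123% + 0.2493 × 4.6647% = 7.6974%.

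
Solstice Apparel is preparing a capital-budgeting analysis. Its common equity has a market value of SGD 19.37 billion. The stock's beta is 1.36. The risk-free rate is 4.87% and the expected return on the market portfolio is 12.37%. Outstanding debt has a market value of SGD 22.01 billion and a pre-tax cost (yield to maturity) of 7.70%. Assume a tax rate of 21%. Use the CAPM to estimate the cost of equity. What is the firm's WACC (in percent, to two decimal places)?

Market risk premium = 12.37% − 4.87% = 7.5%.
Cost of equity via CAPM: Re = 4.87% + 1.36 × 7.5% = 15.0700%.
Total capital V = 19.37 + 22.01 = 41.38.
Equity: weight = 19.37/41.38 = 0.4681; cost = 15.07%.
Debt: weight = 22.01/41.38 = 0.5319; after-tax cost = 7.7% × (1 − 21%) = 6.0830%.
WACC = 0.4681 × 15.0700% + 0.5319 × 6.0830% = 10.2898%.

10.29%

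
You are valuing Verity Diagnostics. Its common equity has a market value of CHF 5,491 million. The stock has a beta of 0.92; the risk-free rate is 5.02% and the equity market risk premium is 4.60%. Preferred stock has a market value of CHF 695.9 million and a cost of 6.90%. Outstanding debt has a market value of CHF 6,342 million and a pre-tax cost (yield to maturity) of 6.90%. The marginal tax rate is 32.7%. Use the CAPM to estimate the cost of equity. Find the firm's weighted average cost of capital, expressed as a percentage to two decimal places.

Cost of equity via CAPM: Re = 5.02% + 0.92 × 4.6% = 9.2520%.
Total capital V = 5491 + 695.9 + 6342 = 12528.9.
Equity: weight = 5491/12528.9 = 0.4383; cost = 9.252%.
Preferred: weight = 695.9/12528.9 = 0.0555; cost = 6.9%.
Debt: weight = 6342/12528.9 = 0.5062; after-tax cost = 6.9% × (1 − 32.7%) = 4.6437%.
WACC = 0.4383 × 9.2520% + 0.0555 × 6.9000% + 0.5062 × 4.6437% = 6.7887%.

6.79%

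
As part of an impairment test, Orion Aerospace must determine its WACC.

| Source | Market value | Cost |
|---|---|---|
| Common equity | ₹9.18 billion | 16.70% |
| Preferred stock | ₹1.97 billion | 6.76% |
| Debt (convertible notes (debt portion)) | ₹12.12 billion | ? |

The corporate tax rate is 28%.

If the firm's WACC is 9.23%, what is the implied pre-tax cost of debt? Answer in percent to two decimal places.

5.52%

Total capital V = 9.18 + 1.97 + 12.12 = 23.27.
Equity weight = 9.18/23.27 = 0.3945.
Preferred weight = 1.97/23.27 = 0.0847.
Convertible notes (debt portion) weight = 12.12/23.27 = 0.5208.
Equity contribution = 0.3945 × 16.7% = 6.5881%.
Preferred contribution = 0.0847 × 6.76% = 0.5723%.
Remaining for debt = 9.23% − 7.1604% = 2.0696%.
Rd × (1 − 28%) × 0.5208 = 2.0696%  ⇒  Rd = 5.5188%.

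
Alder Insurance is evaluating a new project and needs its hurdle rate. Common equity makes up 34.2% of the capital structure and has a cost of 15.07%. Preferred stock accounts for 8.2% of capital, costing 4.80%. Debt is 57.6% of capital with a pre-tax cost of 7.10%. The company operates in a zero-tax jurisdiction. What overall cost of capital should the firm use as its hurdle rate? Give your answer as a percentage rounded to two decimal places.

After-tax cost of debt = 7.1% × (1 − 0%) = 7.1000%.
WACC = 0.342 × 15.0700% + 0.082 × 4.8000% + 0.576 × 7.1000% = 9.6371%.

9.64%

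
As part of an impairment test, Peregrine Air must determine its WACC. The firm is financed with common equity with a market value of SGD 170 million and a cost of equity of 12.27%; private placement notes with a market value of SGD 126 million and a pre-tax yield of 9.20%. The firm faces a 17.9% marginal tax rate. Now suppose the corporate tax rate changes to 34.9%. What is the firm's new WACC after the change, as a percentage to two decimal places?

After the change:
Total capital V = 170 + 126 = 296.
Equity: weight = 170/296 = 0.5743; cost = 12.27%.
Private placement notes: weight = 126/296 = 0.4257; after-tax cost = 9.2% × (1 − 34.9%) = 5.9892%.
WACC = 0.5743 × 12.2700% + 0.4257 × 5.9892% = 9.5964%.

9.60%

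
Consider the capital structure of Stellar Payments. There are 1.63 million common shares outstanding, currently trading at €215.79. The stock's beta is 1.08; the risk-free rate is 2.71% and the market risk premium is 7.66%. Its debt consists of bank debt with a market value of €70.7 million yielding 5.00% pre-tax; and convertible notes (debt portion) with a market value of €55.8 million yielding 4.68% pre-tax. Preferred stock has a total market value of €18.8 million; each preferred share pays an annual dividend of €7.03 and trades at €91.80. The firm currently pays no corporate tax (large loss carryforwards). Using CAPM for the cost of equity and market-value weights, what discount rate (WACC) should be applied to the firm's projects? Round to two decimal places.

9.30%

Cost of equity via CAPM: Re = 2.71% + 1.08 × 7.66% = 10.9828%.
Cost of preferred: Rp = 7.03 / 91.8 = 7.6580%.
Market value of equity E = 215.79 × 1.63m = 351.7377m.
Total capital V = 351.7377 + 18.8 + 70.7 + 55.8 = 497.0377.
Equity: weight = 351.7377/497.0377 = 0.7077; cost = 10.9828%.
Preferred: weight = 18.8/497.0377 = 0.0378; cost = 7.658%.
Bank debt: weight = 70.7/497.0377 = 0.1422; after-tax cost = 5% × (1 − 0%) = 5.0000%.
Convertible notes (debt portion): weight = 55.8/497.0377 = 0.1123; after-tax cost = 4.68% × (1 − 0%) = 4.6800%.
WACC = 0.7077 × 10.9828% + 0.0378 × 7.6580% + 0.1422 × 5.0000% + 0.1123 × 4.6800% = 9.2984%.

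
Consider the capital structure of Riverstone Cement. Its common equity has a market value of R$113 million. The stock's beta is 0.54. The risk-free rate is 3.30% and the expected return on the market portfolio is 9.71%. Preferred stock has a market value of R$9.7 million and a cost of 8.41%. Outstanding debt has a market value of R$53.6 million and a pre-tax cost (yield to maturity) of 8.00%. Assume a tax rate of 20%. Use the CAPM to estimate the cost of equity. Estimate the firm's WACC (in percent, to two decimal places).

6.74%

Market risk premium = 9.71% − 3.3% = 6.41%.
Cost of equity via CAPM: Re = 3.3% + 0.54 × 6.41% = 6.7614%.
Total capital V = 113 + 9.7 + 53.6 = 176.3.
Equity: weight = 113/176.3 = 0.6410; cost = 6.7614%.
Preferred: weight = 9.7/176.3 = 0.0550; cost = 8.41%.
Debt: weight = 53.6/176.3 = 0.3040; after-tax cost = 8% × (1 − 20%) = 6.4000%.
WACC = 0.6410 × 6.7614% + 0.0550 × 8.4100% + 0.3040 × 6.4000% = 6.7422%.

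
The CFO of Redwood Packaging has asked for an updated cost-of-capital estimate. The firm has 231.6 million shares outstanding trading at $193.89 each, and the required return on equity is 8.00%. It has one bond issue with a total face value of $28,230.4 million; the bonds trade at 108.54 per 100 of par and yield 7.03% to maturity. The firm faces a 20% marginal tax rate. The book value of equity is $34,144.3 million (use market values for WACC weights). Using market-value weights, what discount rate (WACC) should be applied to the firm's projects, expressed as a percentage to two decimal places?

Market value of equity E = 193.89 × 231.6m = 44904.924m. Market value of debt D = 28230.4m × 108.54/100 = 30641.27616m.
Total capital V = 44904.924 + 30641.27616 = 75546.20016.
Equity: weight = 44904.924/75546.20016 = 0.5944; cost = 8%.
Bonds outstanding: weight = 30641.27616/75546.20016 = 0.4056; after-tax cost = 7.03% × (1 − 20%) = 5.6240%.
WACC = 0.5944 × 8.0000% + 0.4056 × 5.6240% = 7.0363%.

7.04%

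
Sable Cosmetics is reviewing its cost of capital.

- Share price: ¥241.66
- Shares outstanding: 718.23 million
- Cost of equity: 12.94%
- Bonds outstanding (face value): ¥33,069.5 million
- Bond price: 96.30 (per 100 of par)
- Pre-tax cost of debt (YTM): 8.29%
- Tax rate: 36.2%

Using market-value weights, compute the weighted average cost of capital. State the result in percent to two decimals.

Market value of equity E = 241.66 × 718.23m = 173567.4618m. Market value of debt D = 33069.5m × 96.3/100 = 31845.9285m.
Total capital V = 173567.4618 + 31845.9285 = 205413.3903.
Equity: weight = 173567.4618/205413.3903 = 0.8450; cost = 12.94%.
Bonds outstanding: weight = 31845.9285/205413.3903 = 0.1550; after-tax cost = 8.29% × (1 − 36.2%) = 5.2890%.
WACC = 0.8450 × 12.9400% + 0.1550 × 5.2890% = 11.7538%.

11.75%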